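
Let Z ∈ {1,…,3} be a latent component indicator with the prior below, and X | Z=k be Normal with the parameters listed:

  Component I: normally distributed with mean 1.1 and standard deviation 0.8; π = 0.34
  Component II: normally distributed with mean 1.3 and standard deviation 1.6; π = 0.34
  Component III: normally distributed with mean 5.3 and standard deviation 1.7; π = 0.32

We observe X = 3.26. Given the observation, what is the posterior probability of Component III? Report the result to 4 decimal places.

0.4512

P(component k | x) = π_k·f_k(x) / marginal(x), where marginal(x) = Σ_j π_j·f_j(x).
Evaluate each component's likelihood at the observed value:
  f_I = (1/(0.8·√(2π)))·exp(−(3.26−1.1)²/(2·0.8²)) = 0.498678·exp(-3.64500) = 0.0130262
  f_II = (1/(1.6·√(2π)))·exp(−(3.26−1.3)²/(2·1.6²)) = 0.249339·exp(-0.75031) = 0.117743
  f_III = (1/(1.7·√(2π)))·exp(−(3.26−5.3)²/(2·1.7²)) = 0.234672·exp(-0.72000) = 0.114227
Multiply by the mixture weights:
  π_I·f_I = 0.34 × 0.0130262 = 0.0044289
  π_II·f_II = 0.34 × 0.117743 = 0.0400325
  π_III·f_III = 0.32 × 0.114227 = 0.0365527
Marginal: 0.0044289 + 0.0400325 + 0.0365527 = 0.081014
So the posterior for Component III is 0.0365527 / 0.081014 ≈ 0.4512.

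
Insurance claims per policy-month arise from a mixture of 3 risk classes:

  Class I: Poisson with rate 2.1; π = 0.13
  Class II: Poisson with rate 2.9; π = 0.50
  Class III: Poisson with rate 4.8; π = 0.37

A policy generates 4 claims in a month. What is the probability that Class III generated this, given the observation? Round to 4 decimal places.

0.4175

Apply Bayes' rule: the posterior for each component is proportional to its prior times its likelihood at x.
Poisson probabilities:
  L_I = e^(−2.1)·2.1^4/4! = 0.099231
  L_II = e^(−2.9)·2.9^4/4! = 0.162154
  L_III = e^(−4.8)·4.8^4/4! = 0.182029
Unnormalised posteriors:
  P(Z=I)·L_I = 0.13 × 0.099231 = 0.0129
  P(Z=II)·L_II = 0.50 × 0.162154 = 0.0810768
  P(Z=III)·L_III = 0.37 × 0.182029 = 0.0673507
Sum: 0.0129 + 0.0810768 + 0.0673507 = 0.161328
P(Class III | x) = 0.0673507 / 0.161328 ≈ 0.4175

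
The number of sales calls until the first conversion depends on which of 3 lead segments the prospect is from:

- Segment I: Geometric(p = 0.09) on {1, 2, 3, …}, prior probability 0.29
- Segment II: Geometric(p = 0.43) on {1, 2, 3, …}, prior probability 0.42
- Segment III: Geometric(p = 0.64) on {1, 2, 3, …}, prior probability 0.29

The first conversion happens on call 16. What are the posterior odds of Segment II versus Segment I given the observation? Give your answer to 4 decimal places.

Since P(k|x) ∝ π_k f_k(x), the posterior odds are π_i f_i(x) / (π_j f_j(x)).
Geometric probabilities:
  L_I = 0.0218707
  L_II = 9.3668e-05
  L_III = 1.41487e-07
3.93406e-05 / 0.00634251 ≈ 0.0062

0.0062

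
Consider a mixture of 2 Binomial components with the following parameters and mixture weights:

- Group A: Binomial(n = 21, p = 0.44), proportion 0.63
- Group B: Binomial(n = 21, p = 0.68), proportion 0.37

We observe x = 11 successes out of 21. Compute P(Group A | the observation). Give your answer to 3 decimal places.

0.792

Posterior ∝ prior × likelihood, so P(k | x) ∝ π_k f_k(x); normalise over all components.
Evaluate each component's likelihood at the observed value:
  L_A = 0.128022
  L_B = 0.0570851
Multiply by the mixture weights:
  π_A·L_A = 0.63 × 0.128022 = 0.0806539
  π_B·L_B = 0.37 × 0.0570851 = 0.0211215
Sum: 0.0806539 + 0.0211215 = 0.101775
P(Group A | the observation) ≈ 0.792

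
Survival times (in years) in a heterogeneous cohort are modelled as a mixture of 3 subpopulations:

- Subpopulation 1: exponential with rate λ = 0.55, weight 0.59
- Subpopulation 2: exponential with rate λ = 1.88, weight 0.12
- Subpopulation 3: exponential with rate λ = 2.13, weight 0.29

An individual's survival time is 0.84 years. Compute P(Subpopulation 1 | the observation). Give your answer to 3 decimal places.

0.577

The responsibility of component k is P(Z=k) f_k(x) divided by Σ_j P(Z=j) f_j(x).
Exponential densities:
  f_1 = 0.55·e^(−0.55·0.84) = 0.55·e^(−0.4620) = 0.346512
  f_2 = 1.88·e^(−1.88·0.84) = 1.88·e^(−1.5792) = 0.387543
  f_3 = 2.13·e^(−2.13·0.84) = 2.13·e^(−1.7892) = 0.35591
Weight by the priors:
  P(Z=1)·f_1 = 0.59 × 0.346512 = 0.204442
  P(Z=2)·f_2 = 0.12 × 0.387543 = 0.0465052
  P(Z=3)·f_3 = 0.29 × 0.35591 = 0.103214
Denominator: 0.204442 + 0.0465052 + 0.103214 = 0.354161
P(Subpopulation 1 | the observation) ≈ 0.577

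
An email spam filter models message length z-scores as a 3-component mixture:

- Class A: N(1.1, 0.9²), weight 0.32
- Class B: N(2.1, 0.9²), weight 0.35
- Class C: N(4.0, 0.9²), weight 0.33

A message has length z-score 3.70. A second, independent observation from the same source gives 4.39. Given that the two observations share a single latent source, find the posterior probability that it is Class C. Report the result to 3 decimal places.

0.990

Posterior ∝ prior × likelihood, so P(k | x) ∝ π_k f_k(x); normalise over all components.
Since both observations come from the same component, the likelihood for component k is f_k(x₁)·f_k(x₂).
  p_A = [0.00683009] × [0.000555789] = 3.79609e-06
  p_B = [0.0912799] × [0.0174106] = 0.00158924
  p_C = [0.419315] × [0.403545] = 0.169212
Unnormalised posteriors:
  π_A·p_A = 0.32 × 3.79609e-06 = 1.21475e-06
  π_B·p_B = 0.35 × 0.00158924 = 0.000556233
  π_C·p_C = 0.33 × 0.169212 = 0.0558401
Evidence: 1.21475e-06 + 0.000556233 + 0.0558401 = 0.0563975
P(Class C | x) = 0.0558401 / 0.0563975 ≈ 0.990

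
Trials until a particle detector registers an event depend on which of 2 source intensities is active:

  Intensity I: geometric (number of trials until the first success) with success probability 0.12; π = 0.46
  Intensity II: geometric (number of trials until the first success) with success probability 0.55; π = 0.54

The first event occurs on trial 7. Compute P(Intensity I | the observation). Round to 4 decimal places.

The responsibility of component k is π_k f_k(x) divided by Σ_j π_j f_j(x).
Component likelihoods at x = 7:
  L_I = 0.0557285
  L_II = 0.00456707
Weight by the priors:
  π_I·L_I = 0.46 × 0.0557285 = 0.0256351
  π_II·L_II = 0.54 × 0.00456707 = 0.00246622
Denominator: 0.0256351 + 0.00246622 = 0.0281013
P(Intensity I | the observation) = 0.0256351 / 0.0281013 ≈ 0.9122

0.9122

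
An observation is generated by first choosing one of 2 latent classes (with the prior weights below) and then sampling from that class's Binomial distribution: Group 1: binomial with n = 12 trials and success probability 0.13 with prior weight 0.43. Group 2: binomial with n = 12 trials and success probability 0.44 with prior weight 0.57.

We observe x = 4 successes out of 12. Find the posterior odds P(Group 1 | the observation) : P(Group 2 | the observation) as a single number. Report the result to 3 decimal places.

Only the two components matter; the odds are (w_i f_i(x)) / (w_j f_j(x)).
Binomial probabilities:
  L_1 = 0.0464016
  L_2 = 0.17944
Odds = (0.43/0.57) × (0.0464016/0.17944) = 0.754386 × 0.25859 ≈ 0.195

0.195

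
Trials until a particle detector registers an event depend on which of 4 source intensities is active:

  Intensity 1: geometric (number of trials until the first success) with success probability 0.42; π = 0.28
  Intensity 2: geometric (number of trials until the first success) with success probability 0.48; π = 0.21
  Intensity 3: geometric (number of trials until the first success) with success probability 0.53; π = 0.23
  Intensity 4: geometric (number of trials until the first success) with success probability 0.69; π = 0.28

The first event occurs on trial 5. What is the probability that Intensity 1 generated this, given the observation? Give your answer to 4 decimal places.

Posterior ∝ prior × likelihood, so P(k | x) ∝ π_k f_k(x); normalise over all components.
Component likelihoods at x = 5:
  f_1 = 0.42·(1−0.42)^4 = 0.42·0.113165 = 0.0475293
  f_2 = 0.48·(1−0.48)^4 = 0.48·0.0731162 = 0.0350958
  f_3 = 0.53·(1−0.53)^4 = 0.53·0.0487968 = 0.0258623
  f_4 = 0.69·(1−0.69)^4 = 0.69·0.00923521 = 0.00637229
Prior × likelihood for each component:
  π_1·f_1 = 0.28 × 0.0475293 = 0.0133082
  π_2·f_2 = 0.21 × 0.0350958 = 0.00737011
  π_3·f_3 = 0.23 × 0.0258623 = 0.00594833
  π_4·f_4 = 0.28 × 0.00637229 = 0.00178424
Sum: 0.0133082 + 0.00737011 + 0.00594833 + 0.00178424 = 0.0284109
P(Intensity 1 | 5) ≈ 0.4684

0.4684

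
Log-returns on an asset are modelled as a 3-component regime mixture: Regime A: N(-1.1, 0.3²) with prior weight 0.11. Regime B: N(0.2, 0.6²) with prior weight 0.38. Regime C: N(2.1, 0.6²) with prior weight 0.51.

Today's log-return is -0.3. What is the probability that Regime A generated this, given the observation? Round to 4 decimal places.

Apply Bayes' rule: the posterior for each component is proportional to its prior times its likelihood at x.
Normal densities:
  f_A = (1/(0.3·√(2π)))·exp(−(-0.3−-1.1)²/(2·0.3²)) = 1.329808·exp(-3.55556) = 0.0379866
  f_B = (1/(0.6·√(2π)))·exp(−(-0.3−0.2)²/(2·0.6²)) = 0.664904·exp(-0.34722) = 0.469853
  f_C = (1/(0.6·√(2π)))·exp(−(-0.3−2.1)²/(2·0.6²)) = 0.664904·exp(-8.00000) = 0.00022305
Multiply by the mixture weights:
  π_A·f_A = 0.11 × 0.0379866 = 0.00417853
  π_B·f_B = 0.38 × 0.469853 = 0.178544
  π_C·f_C = 0.51 × 0.00022305 = 0.000113756
Denominator: 0.00417853 + 0.178544 + 0.000113756 = 0.182836
P(Regime A | x) = 0.00417853 / 0.182836 ≈ 0.0229

0.0229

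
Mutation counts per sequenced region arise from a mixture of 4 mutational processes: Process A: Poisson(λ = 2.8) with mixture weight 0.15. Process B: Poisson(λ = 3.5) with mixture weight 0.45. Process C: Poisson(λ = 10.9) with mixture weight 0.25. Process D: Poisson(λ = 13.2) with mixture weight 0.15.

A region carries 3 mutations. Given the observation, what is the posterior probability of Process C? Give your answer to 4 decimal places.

Apply Bayes' rule: the posterior for each component is proportional to its prior times its likelihood at x.
Component likelihoods at x = 3 mutations:
  f_A = e^(−2.8)·2.8^3/3! = 0.222484
  f_B = e^(−3.5)·3.5^3/3! = 0.215785
  f_C = e^(−10.9)·10.9^3/3! = 0.00398399
  f_D = e^(−13.2)·13.2^3/3! = 0.000709387
Prior × likelihood for each component:
  π_A·f_A = 0.15 × 0.222484 = 0.0333726
  π_B·f_B = 0.45 × 0.215785 = 0.0971035
  π_C·f_C = 0.25 × 0.00398399 = 0.000995998
  π_D·f_D = 0.15 × 0.000709387 = 0.000106408
Normaliser: 0.0333726 + 0.0971035 + 0.000995998 + 0.000106408 = 0.131578
P(Process C | the observation) = 0.000995998 / 0.131578 ≈ 0.0076

0.0076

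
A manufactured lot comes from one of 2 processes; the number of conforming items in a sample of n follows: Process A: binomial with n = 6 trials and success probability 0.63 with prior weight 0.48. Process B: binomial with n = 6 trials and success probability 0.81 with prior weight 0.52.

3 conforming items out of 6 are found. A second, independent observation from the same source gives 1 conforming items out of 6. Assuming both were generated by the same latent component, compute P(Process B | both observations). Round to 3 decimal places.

0.014

By Bayes' theorem, P(k | x) = π_k f_k(x) / Σ_j π_j f_j(x).
Since both observations come from the same component, the likelihood for component k is f_k(x₁)·f_k(x₂).
  f_A = [0.253313] × [0.026212] = 0.00663983
  f_B = [0.0729031] × [0.00120338] = 8.77304e-05
Prior × likelihood for each component:
  π_A·f_A = 0.48 × 0.00663983 = 0.00318712
  π_B·f_B = 0.52 × 8.77304e-05 = 4.56198e-05
Normaliser: 0.00318712 + 4.56198e-05 = 0.00323274
P(Process B | data) = 4.56198e-05 / 0.00323274 ≈ 0.014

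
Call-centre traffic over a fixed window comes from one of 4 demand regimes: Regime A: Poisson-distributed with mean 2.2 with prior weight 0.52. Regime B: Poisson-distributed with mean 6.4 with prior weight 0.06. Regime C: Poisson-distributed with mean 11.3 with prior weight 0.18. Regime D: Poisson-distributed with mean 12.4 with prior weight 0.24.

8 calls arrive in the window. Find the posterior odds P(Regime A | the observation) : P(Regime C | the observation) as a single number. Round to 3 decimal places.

0.053

Only the two components matter; the odds are (P(Z=i) f_i(x)) / (P(Z=j) f_j(x)).
Evaluate each component's likelihood at the observed value:
  f_A = e^(−2.2)·2.2^8/8! = 0.00150804
  f_B = e^(−6.4)·6.4^8/8! = 0.115994
  f_C = e^(−11.3)·11.3^8/8! = 0.0815792
  f_D = e^(−12.4)·12.4^8/8! = 0.0570954
Posterior odds = (P(Z=A)·f_A) / (P(Z=C)·f_C) = (0.52·0.00150804) / (0.18·0.0815792) = 0.000784181 / 0.0146843 ≈ 0.053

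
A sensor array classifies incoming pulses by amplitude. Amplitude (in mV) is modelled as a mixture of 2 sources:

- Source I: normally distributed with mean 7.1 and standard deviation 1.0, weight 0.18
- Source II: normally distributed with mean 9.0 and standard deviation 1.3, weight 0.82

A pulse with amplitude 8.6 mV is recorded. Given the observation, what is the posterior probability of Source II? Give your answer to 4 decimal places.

0.9115

By Bayes' theorem, P(k | x) = w_k f_k(x) / Σ_j w_j f_j(x).
Normal densities:
  L_I = (1/(1.0·√(2π)))·exp(−(8.6−7.1)²/(2·1.0²)) = 0.398942·exp(-1.12500) = 0.129518
  L_II = (1/(1.3·√(2π)))·exp(−(8.6−9.0)²/(2·1.3²)) = 0.306879·exp(-0.04734) = 0.29269
Weight by the priors:
  w_I·L_I = 0.18 × 0.129518 = 0.0233132
  w_II·L_II = 0.82 × 0.29269 = 0.240006
Sum: 0.0233132 + 0.240006 = 0.263319
P(Source II | the observation) = 0.240006 / 0.263319 ≈ 0.9115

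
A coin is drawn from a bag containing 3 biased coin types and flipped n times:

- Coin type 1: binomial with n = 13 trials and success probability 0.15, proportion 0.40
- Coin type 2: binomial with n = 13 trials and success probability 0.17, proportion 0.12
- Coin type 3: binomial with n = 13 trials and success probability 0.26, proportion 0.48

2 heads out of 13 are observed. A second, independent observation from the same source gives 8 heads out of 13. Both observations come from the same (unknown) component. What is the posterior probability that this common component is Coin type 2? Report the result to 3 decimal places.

0.021

P(component k | x) = P(Z=k)·f_k(x) / marginal(x), where marginal(x) = Σ_j P(Z=j)·f_j(x).
Since both observations come from the same component, the likelihood for component k is f_k(x₁)·f_k(x₂).
  L_1 = [0.293687] × [0.000146354] = 4.29822e-05
  L_2 = [0.290303] × [0.000353639] = 0.000102663
  L_3 = [0.192128] × [0.00596381] = 0.00114581
Unnormalised posteriors:
  P(Z=1)·L_1 = 0.40 × 4.29822e-05 = 1.71929e-05
  P(Z=2)·L_2 = 0.12 × 0.000102663 = 1.23195e-05
  P(Z=3)·L_3 = 0.48 × 0.00114581 = 0.000549991
Sum: 1.71929e-05 + 1.23195e-05 + 0.000549991 = 0.000579503
So the posterior for Coin type 2 is 1.23195e-05 / 0.000579503 ≈ 0.021.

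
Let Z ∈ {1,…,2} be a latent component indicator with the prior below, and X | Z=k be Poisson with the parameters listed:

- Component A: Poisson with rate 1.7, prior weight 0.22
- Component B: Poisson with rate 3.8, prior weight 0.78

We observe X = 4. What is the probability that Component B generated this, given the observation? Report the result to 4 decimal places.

0.9155

Posterior ∝ prior × likelihood, so P(k | x) ∝ P(Z=k) f_k(x); normalise over all components.
Evaluate each component's likelihood at the observed value:
  L_A = e^(−1.7)·1.7^4/4! = 0.0635746
  L_B = e^(−3.8)·3.8^4/4! = 0.194359
Weight by the priors:
  P(Z=A)·L_A = 0.22 × 0.0635746 = 0.0139864
  P(Z=B)·L_B = 0.78 × 0.194359 = 0.1516
Denominator: 0.0139864 + 0.1516 = 0.165586
Responsibility of Component B: 0.1516 / 0.165586 ≈ 0.9155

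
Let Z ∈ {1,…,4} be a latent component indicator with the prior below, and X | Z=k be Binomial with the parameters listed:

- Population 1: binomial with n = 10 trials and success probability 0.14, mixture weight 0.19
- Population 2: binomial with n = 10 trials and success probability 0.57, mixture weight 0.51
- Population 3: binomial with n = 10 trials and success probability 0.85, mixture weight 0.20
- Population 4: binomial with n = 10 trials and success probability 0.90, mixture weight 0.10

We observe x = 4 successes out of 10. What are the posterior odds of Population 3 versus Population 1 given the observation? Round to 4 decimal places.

Only the two components matter; the odds are (P(Z=i) f_i(x)) / (P(Z=j) f_j(x)).
Component likelihoods at x = 4 successes out of 10:
  f_1 = 0.0326379
  f_2 = 0.140129
  f_3 = 0.00124866
  f_4 = 0.000137781
Odds = (0.20/0.19) × (0.00124866/0.0326379) = 1.05263 × 0.0382578 ≈ 0.0403

0.0403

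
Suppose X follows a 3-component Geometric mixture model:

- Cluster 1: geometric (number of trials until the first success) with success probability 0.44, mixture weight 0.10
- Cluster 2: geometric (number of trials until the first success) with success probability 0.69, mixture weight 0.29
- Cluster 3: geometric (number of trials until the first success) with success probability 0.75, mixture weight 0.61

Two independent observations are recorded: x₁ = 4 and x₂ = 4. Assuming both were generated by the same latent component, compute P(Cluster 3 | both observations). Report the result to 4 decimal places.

Posterior ∝ prior × likelihood, so P(k | x) ∝ π_k f_k(x); normalise over all components.
Since both observations come from the same component, the likelihood for component k is f_k(x₁)·f_k(x₂).
  f_1 = [0.077271] × [0.077271] = 0.00597081
  f_2 = [0.0205558] × [0.0205558] = 0.000422541
  f_3 = [0.0117188] × [0.0117188] = 0.000137329
Weight by the priors:
  π_1·f_1 = 0.10 × 0.00597081 = 0.000597081
  π_2·f_2 = 0.29 × 0.000422541 = 0.000122537
  π_3·f_3 = 0.61 × 0.000137329 = 8.37708e-05
Sum: 0.000597081 + 0.000122537 + 8.37708e-05 = 0.000803389
P(Cluster 3 | x₁, x₂) ≈ 0.1043

0.1043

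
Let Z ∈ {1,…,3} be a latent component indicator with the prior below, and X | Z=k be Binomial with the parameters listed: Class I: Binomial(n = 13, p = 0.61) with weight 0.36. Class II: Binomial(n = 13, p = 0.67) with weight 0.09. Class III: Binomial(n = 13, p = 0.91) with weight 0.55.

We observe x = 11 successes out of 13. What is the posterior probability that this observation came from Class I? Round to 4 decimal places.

0.1230

Posterior ∝ prior × likelihood, so P(k | x) ∝ w_k f_k(x); normalise over all components.
Binomial probabilities:
  f_I = C(13,11)·0.61^11·0.39^2 = 78·0.00435139·0.1521 = 0.051624
  f_II = C(13,11)·0.67^11·0.33^2 = 78·0.012213·0.1089 = 0.10374
  f_III = C(13,11)·0.91^11·0.09^2 = 78·0.354369·0.0081 = 0.22389
Unnormalised posteriors:
  w_I·f_I = 0.36 × 0.051624 = 0.0185847
  w_II·f_II = 0.09 × 0.10374 = 0.00933658
  w_III·f_III = 0.55 × 0.22389 = 0.12314
Sum: 0.0185847 + 0.00933658 + 0.12314 = 0.151061
Responsibility of Class I: 0.0185847 / 0.151061 ≈ 0.1230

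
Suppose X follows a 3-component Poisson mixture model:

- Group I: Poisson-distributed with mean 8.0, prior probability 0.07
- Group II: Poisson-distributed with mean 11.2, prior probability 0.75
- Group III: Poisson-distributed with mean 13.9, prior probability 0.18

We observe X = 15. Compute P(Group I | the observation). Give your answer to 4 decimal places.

0.0103

P(component k | x) = π_k·f_k(x) / marginal(x), where marginal(x) = Σ_j π_j·f_j(x).
Poisson probabilities:
  p_I = 0.00902598
  p_II = 0.0572364
  p_III = 0.0981814
Weight by the priors:
  π_I·p_I = 0.07 × 0.00902598 = 0.000631819
  π_II·p_II = 0.75 × 0.0572364 = 0.0429273
  π_III·p_III = 0.18 × 0.0981814 = 0.0176726
Denominator: 0.000631819 + 0.0429273 + 0.0176726 = 0.0612318
Responsibility of Group I: 0.000631819 / 0.0612318 ≈ 0.0103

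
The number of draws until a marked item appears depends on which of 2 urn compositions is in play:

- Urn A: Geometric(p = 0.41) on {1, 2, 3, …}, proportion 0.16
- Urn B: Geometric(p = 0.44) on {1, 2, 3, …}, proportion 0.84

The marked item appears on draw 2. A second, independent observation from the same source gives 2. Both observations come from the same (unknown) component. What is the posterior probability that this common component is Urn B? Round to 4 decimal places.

0.8449

The responsibility of component k is w_k f_k(x) divided by Σ_j w_j f_j(x).
Since both observations come from the same component, the likelihood for component k is f_k(x₁)·f_k(x₂).
  f_A = [0.2419] × [0.2419] = 0.0585156
  f_B = [0.2464] × [0.2464] = 0.060713
Prior × likelihood for each component:
  w_A·f_A = 0.16 × 0.0585156 = 0.0093625
  w_B·f_B = 0.84 × 0.060713 = 0.0509989
Evidence: 0.0093625 + 0.0509989 = 0.0603614
So the posterior for Urn B is 0.0509989 / 0.0603614 ≈ 0.8449.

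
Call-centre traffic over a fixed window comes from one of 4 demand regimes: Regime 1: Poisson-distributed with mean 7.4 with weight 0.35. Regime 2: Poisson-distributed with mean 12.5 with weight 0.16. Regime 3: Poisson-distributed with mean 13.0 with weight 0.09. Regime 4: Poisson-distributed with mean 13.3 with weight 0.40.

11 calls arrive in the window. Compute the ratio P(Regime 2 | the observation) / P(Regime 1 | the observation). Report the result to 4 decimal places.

Since P(k|x) ∝ π_k f_k(x), the posterior odds are π_i f_i(x) / (π_j f_j(x)).
Component likelihoods at x = 11 calls:
  f_1 = 0.0557974
  f_2 = 0.108686
  f_3 = 0.101483
  f_4 = 0.0966264
0.0173898 / 0.0195291 ≈ 0.8905

0.8905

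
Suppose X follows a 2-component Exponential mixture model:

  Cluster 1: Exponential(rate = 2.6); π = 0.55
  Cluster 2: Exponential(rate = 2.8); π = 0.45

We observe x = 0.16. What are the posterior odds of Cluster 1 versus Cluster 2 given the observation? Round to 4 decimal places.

1.1718

Only the two components matter; the odds are (π_i f_i(x)) / (π_j f_j(x)).
Evaluate each component's likelihood at the observed value:
  L_1 = 2.6·e^(−2.6·0.16) = 2.6·e^(−0.4160) = 1.71517
  L_2 = 2.8·e^(−2.8·0.16) = 2.8·e^(−0.4480) = 1.78893
Posterior odds = (π_1·L_1) / (π_2·L_2) = (0.55·1.71517) / (0.45·1.78893) = 0.943343 / 0.80502 ≈ 1.1718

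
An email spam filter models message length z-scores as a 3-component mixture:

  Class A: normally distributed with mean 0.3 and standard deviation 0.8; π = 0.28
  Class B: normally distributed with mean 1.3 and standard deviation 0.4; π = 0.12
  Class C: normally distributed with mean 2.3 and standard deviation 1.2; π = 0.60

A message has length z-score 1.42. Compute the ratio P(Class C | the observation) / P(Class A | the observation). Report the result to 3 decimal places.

Since P(k|x) ∝ P(Z=k) f_k(x), the posterior odds are P(Z=i) f_i(x) / (P(Z=j) f_j(x)).
Normal densities:
  p_A = 0.187159
  p_B = 0.95347
  p_C = 0.254069
Odds = (0.60/0.28) × (0.254069/0.187159) = 2.14286 × 1.3575 ≈ 2.909

2.909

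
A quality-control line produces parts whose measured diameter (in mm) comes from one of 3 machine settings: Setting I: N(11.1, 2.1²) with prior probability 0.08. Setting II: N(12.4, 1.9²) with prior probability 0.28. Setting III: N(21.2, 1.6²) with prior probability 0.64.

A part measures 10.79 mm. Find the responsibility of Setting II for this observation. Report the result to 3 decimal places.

Apply Bayes' rule: the posterior for each component is proportional to its prior times its likelihood at x.
Component likelihoods at x = 10.79 mm:
  L_I = (1/(2.1·√(2π)))·exp(−(10.79−11.1)²/(2·2.1²)) = 0.189973·exp(-0.01090) = 0.187914
  L_II = (1/(1.9·√(2π)))·exp(−(10.79−12.4)²/(2·1.9²)) = 0.209970·exp(-0.35902) = 0.146635
  L_III = (1/(1.6·√(2π)))·exp(−(10.79−21.2)²/(2·1.6²)) = 0.249339·exp(-21.16564) = 1.60202e-10
Unnormalised posteriors:
  π_I·L_I = 0.08 × 0.187914 = 0.0150331
  π_II·L_II = 0.28 × 0.146635 = 0.0410578
  π_III·L_III = 0.64 × 1.60202e-10 = 1.02529e-10
Marginal: 0.0150331 + 0.0410578 + 1.02529e-10 = 0.0560909
P(Setting II | x) = 0.0410578 / 0.0560909 ≈ 0.732

0.732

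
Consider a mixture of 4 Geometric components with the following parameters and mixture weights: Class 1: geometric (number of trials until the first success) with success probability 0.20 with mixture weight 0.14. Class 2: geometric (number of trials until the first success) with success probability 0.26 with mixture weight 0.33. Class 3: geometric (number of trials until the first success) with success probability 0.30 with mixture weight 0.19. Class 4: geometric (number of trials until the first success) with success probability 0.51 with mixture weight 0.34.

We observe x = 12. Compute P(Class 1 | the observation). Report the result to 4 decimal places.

Posterior ∝ prior × likelihood, so P(k | x) ∝ P(Z=k) f_k(x); normalise over all components.
Component likelihoods at x = 12:
  L_1 = 0.20·(1−0.20)^11 = 0.20·0.0858993 = 0.0171799
  L_2 = 0.26·(1−0.26)^11 = 0.26·0.0364375 = 0.00947376
  L_3 = 0.30·(1−0.30)^11 = 0.30·0.0197733 = 0.00593198
  L_4 = 0.51·(1−0.51)^11 = 0.51·0.000390982 = 0.000199401
Weight by the priors:
  P(Z=1)·L_1 = 0.14 × 0.0171799 = 0.00240518
  P(Z=2)·L_2 = 0.33 × 0.00947376 = 0.00312634
  P(Z=3)·L_3 = 0.19 × 0.00593198 = 0.00112708
  P(Z=4)·L_4 = 0.34 × 0.000199401 = 6.77963e-05
Normaliser: 0.00240518 + 0.00312634 + 0.00112708 + 6.77963e-05 = 0.00672639
So the posterior for Class 1 is 0.00240518 / 0.00672639 ≈ 0.3576.

0.3576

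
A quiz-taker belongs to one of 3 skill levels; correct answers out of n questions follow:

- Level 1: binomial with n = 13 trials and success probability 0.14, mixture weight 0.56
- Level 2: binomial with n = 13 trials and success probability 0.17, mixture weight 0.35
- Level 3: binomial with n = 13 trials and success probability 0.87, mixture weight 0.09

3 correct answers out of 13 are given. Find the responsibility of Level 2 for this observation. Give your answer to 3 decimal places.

By Bayes' theorem, P(k | x) = π_k f_k(x) / Σ_j π_j f_j(x).
Evaluate each component's likelihood at the observed value:
  L_1 = C(13,3)·0.14^3·0.86^10 = 286·0.002744·0.221302 = 0.173674
  L_2 = C(13,3)·0.17^3·0.83^10 = 286·0.004913·0.15516 = 0.218019
  L_3 = C(13,3)·0.87^3·0.13^10 = 286·0.658503·1.37858e-09 = 2.59631e-07
Prior × likelihood for each component:
  π_1·L_1 = 0.56 × 0.173674 = 0.0972574
  π_2·L_2 = 0.35 × 0.218019 = 0.0763065
  π_3·L_3 = 0.09 × 2.59631e-07 = 2.33668e-08
Sum: 0.0972574 + 0.0763065 + 2.33668e-08 = 0.173564
P(Level 2 | data) ≈ 0.440

0.440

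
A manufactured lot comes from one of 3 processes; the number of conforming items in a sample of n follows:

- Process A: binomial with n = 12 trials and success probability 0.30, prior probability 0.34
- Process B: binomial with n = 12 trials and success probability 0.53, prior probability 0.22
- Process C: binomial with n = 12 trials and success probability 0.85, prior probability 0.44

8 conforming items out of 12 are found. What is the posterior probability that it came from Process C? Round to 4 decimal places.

0.4567

Posterior ∝ prior × likelihood, so P(k | x) ∝ π_k f_k(x); normalise over all components.
Evaluate each component's likelihood at the observed value:
  L_A = 0.00779772
  L_B = 0.150385
  L_C = 0.0682844
Prior × likelihood for each component:
  π_A·L_A = 0.34 × 0.00779772 = 0.00265122
  π_B·L_B = 0.22 × 0.150385 = 0.0330846
  π_C·L_C = 0.44 × 0.0682844 = 0.0300451
Marginal: 0.00265122 + 0.0330846 + 0.0300451 = 0.065781
P(Process C | the observation) ≈ 0.4567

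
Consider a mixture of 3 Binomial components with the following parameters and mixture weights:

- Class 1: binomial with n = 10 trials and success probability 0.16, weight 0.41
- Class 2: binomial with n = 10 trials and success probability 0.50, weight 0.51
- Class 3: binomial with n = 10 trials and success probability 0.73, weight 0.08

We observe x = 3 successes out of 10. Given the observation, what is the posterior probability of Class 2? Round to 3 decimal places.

By Bayes' theorem, P(k | x) = w_k f_k(x) / Σ_j w_j f_j(x).
Component likelihoods at x = 3 successes out of 10:
  f_1 = 0.145043
  f_2 = 0.117188
  f_3 = 0.00488311
Weight by the priors:
  w_1·f_1 = 0.41 × 0.145043 = 0.0594676
  w_2·f_2 = 0.51 × 0.117188 = 0.0597656
  w_3·f_3 = 0.08 × 0.00488311 = 0.000390649
Denominator: 0.0594676 + 0.0597656 + 0.000390649 = 0.119624
P(Class 2 | 3 successes out of 10) ≈ 0.500

0.500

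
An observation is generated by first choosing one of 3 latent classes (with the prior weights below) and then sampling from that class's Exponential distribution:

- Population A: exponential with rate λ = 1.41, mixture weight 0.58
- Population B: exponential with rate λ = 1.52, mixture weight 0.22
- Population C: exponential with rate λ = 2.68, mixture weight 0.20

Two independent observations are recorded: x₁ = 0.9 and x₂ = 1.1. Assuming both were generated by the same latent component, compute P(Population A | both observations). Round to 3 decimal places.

Apply Bayes' rule: the posterior for each component is proportional to its prior times its likelihood at x.
Since both observations come from the same component, the likelihood for component k is f_k(x₁)·f_k(x₂).
  f_A = [1.41·e^(−1.41·0.9) = 1.41·e^(−1.2690) = 0.396369] × [0.298971] = 0.118503
  f_B = [1.52·e^(−1.52·0.9) = 1.52·e^(−1.3680) = 0.387016] × [0.285564] = 0.110518
  f_C = [2.68·e^(−2.68·0.9) = 2.68·e^(−2.4120) = 0.240224] × [0.140551] = 0.0337638
Unnormalised posteriors:
  P(Z=A)·f_A = 0.58 × 0.118503 = 0.0687315
  P(Z=B)·f_B = 0.22 × 0.110518 = 0.0243139
  P(Z=C)·f_C = 0.20 × 0.0337638 = 0.00675276
Marginal: 0.0687315 + 0.0243139 + 0.00675276 = 0.0997982
P(Population A | x₁,x₂) ≈ 0.689

0.689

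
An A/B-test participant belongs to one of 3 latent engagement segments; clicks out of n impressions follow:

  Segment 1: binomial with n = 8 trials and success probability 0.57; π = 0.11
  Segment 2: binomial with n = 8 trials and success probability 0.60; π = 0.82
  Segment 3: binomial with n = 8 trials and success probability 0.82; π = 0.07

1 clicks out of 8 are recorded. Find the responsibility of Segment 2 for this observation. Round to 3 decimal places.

Posterior ∝ prior × likelihood, so P(k | x) ∝ π_k f_k(x); normalise over all components.
Binomial probabilities:
  L_1 = C(8,1)·0.57^1·0.43^7 = 8·0.57·0.00271819 = 0.0123949
  L_2 = C(8,1)·0.60^1·0.40^7 = 8·0.6·0.0016384 = 0.00786432
  L_3 = C(8,1)·0.82^1·0.18^7 = 8·0.82·6.1222e-06 = 4.01616e-05
Prior × likelihood for each component:
  π_1·L_1 = 0.11 × 0.0123949 = 0.00136344
  π_2·L_2 = 0.82 × 0.00786432 = 0.00644874
  π_3·L_3 = 0.07 × 4.01616e-05 = 2.81131e-06
Normaliser: 0.00136344 + 0.00644874 + 2.81131e-06 = 0.007815
So the posterior for Segment 2 is 0.00644874 / 0.007815 ≈ 0.825.

0.825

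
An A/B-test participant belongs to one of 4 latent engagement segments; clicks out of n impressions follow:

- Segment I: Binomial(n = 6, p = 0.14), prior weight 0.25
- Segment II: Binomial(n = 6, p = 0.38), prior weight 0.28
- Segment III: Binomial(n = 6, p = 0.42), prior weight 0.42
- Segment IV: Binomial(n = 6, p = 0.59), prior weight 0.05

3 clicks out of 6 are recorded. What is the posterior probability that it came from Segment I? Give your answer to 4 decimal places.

By Bayes' theorem, P(k | x) = w_k f_k(x) / Σ_j w_j f_j(x).
Component likelihoods at x = 3 clicks out of 6:
  p_I = 0.0349068
  p_II = 0.261551
  p_III = 0.289109
  p_IV = 0.283099
Unnormalised posteriors:
  w_I·p_I = 0.25 × 0.0349068 = 0.00872669
  w_II·p_II = 0.28 × 0.261551 = 0.0732342
  w_III·p_III = 0.42 × 0.289109 = 0.121426
  w_IV·p_IV = 0.05 × 0.283099 = 0.0141549
Normaliser: 0.00872669 + 0.0732342 + 0.121426 + 0.0141549 = 0.217542
So the posterior for Segment I is 0.00872669 / 0.217542 ≈ 0.0401.

0.0401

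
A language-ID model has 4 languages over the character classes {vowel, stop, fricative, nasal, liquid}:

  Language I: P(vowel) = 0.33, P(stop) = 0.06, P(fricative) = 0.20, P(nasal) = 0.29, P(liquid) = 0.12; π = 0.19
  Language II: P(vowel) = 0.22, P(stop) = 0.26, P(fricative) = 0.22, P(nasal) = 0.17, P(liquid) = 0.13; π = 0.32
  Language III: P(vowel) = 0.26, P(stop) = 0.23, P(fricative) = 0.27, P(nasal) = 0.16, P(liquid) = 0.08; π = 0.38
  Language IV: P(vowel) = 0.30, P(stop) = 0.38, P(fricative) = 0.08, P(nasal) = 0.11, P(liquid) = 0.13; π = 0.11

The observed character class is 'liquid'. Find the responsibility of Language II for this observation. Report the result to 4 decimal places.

The responsibility of component k is w_k f_k(x) divided by Σ_j w_j f_j(x).
Evaluate each component's likelihood at the observed value:
  p_I = 0.12
  p_II = 0.13
  p_III = 0.08
  p_IV = 0.13
Prior × likelihood for each component:
  w_I·p_I = 0.19 × 0.12 = 0.0228
  w_II·p_II = 0.32 × 0.13 = 0.0416
  w_III·p_III = 0.38 × 0.08 = 0.0304
  w_IV·p_IV = 0.11 × 0.13 = 0.0143
Evidence: 0.0228 + 0.0416 + 0.0304 + 0.0143 = 0.1091
Responsibility of Language II: 0.0416 / 0.1091 ≈ 0.3813

0.3813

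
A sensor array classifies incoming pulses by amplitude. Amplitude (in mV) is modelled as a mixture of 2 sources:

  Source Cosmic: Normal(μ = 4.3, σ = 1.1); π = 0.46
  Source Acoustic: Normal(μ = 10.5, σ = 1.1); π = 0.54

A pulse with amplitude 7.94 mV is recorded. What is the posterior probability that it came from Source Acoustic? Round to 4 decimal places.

The responsibility of component k is π_k f_k(x) divided by Σ_j π_j f_j(x).
Component likelihoods at x = 7.94 mV:
  L_Cosmic = (1/(1.1·√(2π)))·exp(−(7.94−4.3)²/(2·1.1²)) = 0.362675·exp(-5.47504) = 0.00151963
  L_Acoustic = (1/(1.1·√(2π)))·exp(−(7.94−10.5)²/(2·1.1²)) = 0.362675·exp(-2.70810) = 0.0241771
Unnormalised posteriors:
  π_Cosmic·L_Cosmic = 0.46 × 0.00151963 = 0.000699029
  π_Acoustic·L_Acoustic = 0.54 × 0.0241771 = 0.0130557
Marginal: 0.000699029 + 0.0130557 = 0.0137547
So the posterior for Source Acoustic is 0.0130557 / 0.0137547 ≈ 0.9492.

0.9492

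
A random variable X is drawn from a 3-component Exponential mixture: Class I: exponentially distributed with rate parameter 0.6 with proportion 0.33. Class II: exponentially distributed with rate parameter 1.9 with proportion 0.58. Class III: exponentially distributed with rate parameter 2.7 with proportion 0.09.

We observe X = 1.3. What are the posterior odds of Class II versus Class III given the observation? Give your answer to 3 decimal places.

The posterior odds equal the prior odds times the likelihood ratio: (π_i/π_j)·(f_i(x)/f_j(x)).
Component likelihoods at x = 1.3:
  L_I = 0.275044
  L_II = 0.160711
  L_III = 0.0807217
Odds = (0.58/0.09) × (0.160711/0.0807217) = 6.44444 × 1.99093 ≈ 12.830

12.830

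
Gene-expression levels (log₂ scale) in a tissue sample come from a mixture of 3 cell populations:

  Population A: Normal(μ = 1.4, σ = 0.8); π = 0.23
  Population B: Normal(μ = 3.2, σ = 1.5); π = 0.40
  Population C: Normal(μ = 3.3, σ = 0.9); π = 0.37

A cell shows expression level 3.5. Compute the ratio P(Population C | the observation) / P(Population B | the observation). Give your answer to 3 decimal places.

1.534

The posterior odds equal the prior odds times the likelihood ratio: (w_i/w_j)·(f_i(x)/f_j(x)).
Normal densities:
  L_A = (1/(0.8·√(2π)))·exp(−(3.5−1.4)²/(2·0.8²)) = 0.498678·exp(-3.44531) = 0.0159052
  L_B = (1/(1.5·√(2π)))·exp(−(3.5−3.2)²/(2·1.5²)) = 0.265962·exp(-0.02000) = 0.260695
  L_C = (1/(0.9·√(2π)))·exp(−(3.5−3.3)²/(2·0.9²)) = 0.443269·exp(-0.02469) = 0.432458
Posterior odds = (w_C·L_C) / (w_B·L_B) = (0.37·0.432458) / (0.40·0.260695) = 0.16001 / 0.104278 ≈ 1.534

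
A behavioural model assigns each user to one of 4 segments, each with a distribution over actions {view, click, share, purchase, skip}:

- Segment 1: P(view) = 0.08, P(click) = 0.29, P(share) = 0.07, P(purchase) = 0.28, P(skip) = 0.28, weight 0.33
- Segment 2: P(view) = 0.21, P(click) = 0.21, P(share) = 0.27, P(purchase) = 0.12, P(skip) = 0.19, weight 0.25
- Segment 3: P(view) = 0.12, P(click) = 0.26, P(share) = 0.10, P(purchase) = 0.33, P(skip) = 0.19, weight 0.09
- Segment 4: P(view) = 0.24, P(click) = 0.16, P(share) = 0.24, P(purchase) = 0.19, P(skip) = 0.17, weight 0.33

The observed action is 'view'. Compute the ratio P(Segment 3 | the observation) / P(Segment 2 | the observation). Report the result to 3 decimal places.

The posterior odds equal the prior odds times the likelihood ratio: (P(Z=i)/P(Z=j))·(f_i(x)/f_j(x)).
Evaluate each component's likelihood at the observed value:
  L_1 = 0.08
  L_2 = 0.21
  L_3 = 0.12
  L_4 = 0.24
Posterior odds = (P(Z=3)·L_3) / (P(Z=2)·L_2) = (0.09·0.12) / (0.25·0.21) = 0.0108 / 0.0525 ≈ 0.206

0.206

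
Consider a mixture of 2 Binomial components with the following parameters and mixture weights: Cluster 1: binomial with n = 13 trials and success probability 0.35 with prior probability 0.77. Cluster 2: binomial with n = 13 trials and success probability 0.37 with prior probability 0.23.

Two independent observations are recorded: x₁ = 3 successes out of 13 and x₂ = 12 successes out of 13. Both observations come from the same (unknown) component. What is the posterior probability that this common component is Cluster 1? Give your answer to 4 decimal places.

By Bayes' theorem, P(k | x) = π_k f_k(x) / Σ_j π_j f_j(x).
Since both observations come from the same component, the likelihood for component k is f_k(x₁)·f_k(x₂).
  L_1 = [C(13,3)·0.35^3·0.65^10 = 286·0.042875·0.0134627 = 0.165084] × [2.85544e-05] = 4.71386e-06
  L_2 = [C(13,3)·0.37^3·0.63^10 = 286·0.050653·0.0098493 = 0.142684] × [5.39144e-05] = 7.69274e-06
Multiply by the mixture weights:
  π_1·L_1 = 0.77 × 4.71386e-06 = 3.62967e-06
  π_2·L_2 = 0.23 × 7.69274e-06 = 1.76933e-06
Denominator: 3.62967e-06 + 1.76933e-06 = 5.39901e-06
Responsibility of Cluster 1: 3.62967e-06 / 5.39901e-06 ≈ 0.6723

0.6723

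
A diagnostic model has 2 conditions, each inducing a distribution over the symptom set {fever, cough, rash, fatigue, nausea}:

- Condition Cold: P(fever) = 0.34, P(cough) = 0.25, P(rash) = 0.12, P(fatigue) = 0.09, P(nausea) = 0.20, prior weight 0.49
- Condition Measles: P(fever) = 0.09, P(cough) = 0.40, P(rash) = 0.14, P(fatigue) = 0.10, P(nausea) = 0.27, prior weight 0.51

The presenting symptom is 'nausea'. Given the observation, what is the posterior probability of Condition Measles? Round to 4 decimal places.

Apply Bayes' rule: the posterior for each component is proportional to its prior times its likelihood at x.
Evaluate each component's likelihood at the observed value:
  p_Cold = 0.2
  p_Measles = 0.27
Prior × likelihood for each component:
  π_Cold·p_Cold = 0.49 × 0.2 = 0.098
  π_Measles·p_Measles = 0.51 × 0.27 = 0.1377
Evidence: 0.098 + 0.1377 = 0.2357
So the posterior for Condition Measles is 0.1377 / 0.2357 ≈ 0.5842.

0.5842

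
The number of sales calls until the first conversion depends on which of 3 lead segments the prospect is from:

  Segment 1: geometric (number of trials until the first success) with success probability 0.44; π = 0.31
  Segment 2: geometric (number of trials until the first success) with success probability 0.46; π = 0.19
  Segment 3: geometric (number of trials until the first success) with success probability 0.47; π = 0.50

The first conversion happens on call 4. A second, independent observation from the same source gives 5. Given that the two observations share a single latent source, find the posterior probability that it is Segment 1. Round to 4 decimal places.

0.3609

Apply Bayes' rule: the posterior for each component is proportional to its prior times its likelihood at x.
Since both observations come from the same component, the likelihood for component k is f_k(x₁)·f_k(x₂).
  L_1 = [0.44·(1−0.44)^3 = 0.44·0.175616 = 0.077271] × [0.0432718] = 0.00334366
  L_2 = [0.46·(1−0.46)^3 = 0.46·0.157464 = 0.0724334] × [0.0391141] = 0.00283317
  L_3 = [0.47·(1−0.47)^3 = 0.47·0.148877 = 0.0699722] × [0.0370853] = 0.00259494
Multiply by the mixture weights:
  π_1·L_1 = 0.31 × 0.00334366 = 0.00103653
  π_2·L_2 = 0.19 × 0.00283317 = 0.000538301
  π_3·L_3 = 0.50 × 0.00259494 = 0.00129747
Normaliser: 0.00103653 + 0.000538301 + 0.00129747 = 0.0028723
So the posterior for Segment 1 is 0.00103653 / 0.0028723 ≈ 0.3609.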